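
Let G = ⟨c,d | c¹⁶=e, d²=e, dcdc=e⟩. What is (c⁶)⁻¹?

The order of (c⁶) is 8 (smallest k with (c⁶)ᵏ = e), so (c⁶)⁻¹ = (c⁶)⁷ = c¹⁰.
Check: (c⁶) · (c¹⁰) → (c⁶) · c¹⁰ = e, giving e as required.

Answer: c¹⁰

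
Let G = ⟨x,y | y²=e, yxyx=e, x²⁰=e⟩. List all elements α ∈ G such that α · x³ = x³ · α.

⟨x³⟩ ⊆ C_G(x³) since powers of x³ commute with x³; so |C_G(x³)| ≥ |⟨x³⟩| = 20.
By orbit–stabilizer, |C_G(x³)| = |G| / |conj. class of x³| = 40 / 2 = 20.
The 20 elements commuting with x³ are {e, x, x², x³, x⁴, x⁵, x⁶, x⁷, x⁸, x⁹, x¹⁰, x¹¹, x¹², x¹³, x¹⁴, x¹⁵, x¹⁶, x¹⁷, x¹⁸, x¹⁹}.

Answer: {e, x, x², x³, x⁴, x⁵, x⁶, x⁷, x⁸, x⁹, x¹⁰, x¹¹, x¹², x¹³, x¹⁴, x¹⁵, x¹⁶, x¹⁷, x¹⁸, x¹⁹}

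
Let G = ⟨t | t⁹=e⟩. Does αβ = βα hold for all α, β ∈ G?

G has a single generator, so G is cyclic and hence abelian.

Answer: Yes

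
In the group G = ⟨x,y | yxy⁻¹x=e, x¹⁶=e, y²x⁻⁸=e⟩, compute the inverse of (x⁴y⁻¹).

The order of (x⁴y⁻¹) is 4 (smallest k with (x⁴y⁻¹)ᵏ = e), so (x⁴y⁻¹)⁻¹ = (x⁴y⁻¹)³ = x⁴y.
Check: (x⁴y⁻¹) · (x⁴y) → (x⁴y⁻¹) · x⁴ = y⁻¹;   (y⁻¹) · y = e, giving e as required.

Answer: x⁴y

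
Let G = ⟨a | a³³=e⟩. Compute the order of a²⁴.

Compute successive powers until reaching e:
  (a²⁴)¹ = a²⁴, (a²⁴)² = a¹⁵, (a²⁴)³ = a⁶, (a²⁴)⁴ = a³⁰, (a²⁴)⁵ = a²¹, (a²⁴)⁶ = a¹², (a²⁴)⁷ = a³, (a²⁴)⁸ = a²⁷, (a²⁴)⁹ = a¹⁸, (a²⁴)¹⁰ = a⁹, (a²⁴)¹¹ = e.
The smallest positive k with (a²⁴)ᵏ = e is 11.

Answer: 11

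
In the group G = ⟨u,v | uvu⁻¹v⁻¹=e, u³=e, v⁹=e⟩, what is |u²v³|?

Compute successive powers until reaching e:
  (u²v³)¹ = u²v³, (u²v³)² = uv⁶, (u²v³)³ = e.
The smallest positive k with (u²v³)ᵏ = e is 3.

Answer: 3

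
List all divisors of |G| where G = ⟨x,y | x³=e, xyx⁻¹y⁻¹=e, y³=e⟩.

|G| = 9 = 3². By Lagrange's theorem the order of any subgroup divides 9; the divisors of 9 are 1, 3, 9.

Answer: 1, 3, 9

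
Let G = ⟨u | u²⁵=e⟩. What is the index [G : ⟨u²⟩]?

First find ord(u²) by computing successive powers:
  (u²)¹ = u², (u²)² = u⁴, (u²)³ = u⁶, (u²)⁴ = u⁸, (u²)⁵ = u¹⁰, (u²)⁶ = u¹², (u²)⁷ = u¹⁴, (u²)⁸ = u¹⁶, (u²)⁹ = u¹⁸, (u²)¹⁰ = u²⁰, (u²)¹¹ = u²², (u²)¹² = u²⁴, (u²)¹³ = u, (u²)¹⁴ = u³, (u²)¹⁵ = u⁵, (u²)¹⁶ = u⁷, (u²)¹⁷ = u⁹, (u²)¹⁸ = u¹¹, (u²)¹⁹ = u¹³, (u²)²⁰ = u¹⁵, (u²)²¹ = u¹⁷, (u²)²² = u¹⁹, (u²)²³ = u²¹, (u²)²⁴ = u²³, (u²)²⁵ = e.
So |⟨u²⟩| = ord(u²) = 25. With |G| = 25, by Lagrange [G : ⟨u²⟩] = 25/25 = 1.

Answer: 1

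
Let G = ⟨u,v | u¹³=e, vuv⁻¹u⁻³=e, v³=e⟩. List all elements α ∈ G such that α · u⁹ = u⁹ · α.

⟨u⁹⟩ ⊆ C_G(u⁹) since powers of u⁹ commute with u⁹; so |C_G(u⁹)| ≥ |⟨u⁹⟩| = 13.
By orbit–stabilizer, |C_G(u⁹)| = |G| / |conj. class of u⁹| = 39 / 3 = 13.
The 13 elements commuting with u⁹ are {e, u, u², u³, u⁴, u⁵, u⁶, u⁷, u⁸, u⁹, u¹⁰, u¹¹, u¹²}.

Answer: {e, u, u², u³, u⁴, u⁵, u⁶, u⁷, u⁸, u⁹, u¹⁰, u¹¹, u¹²}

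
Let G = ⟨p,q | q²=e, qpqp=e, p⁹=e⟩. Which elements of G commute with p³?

⟨p³⟩ ⊆ C_G(p³) since powers of p³ commute with p³; so |C_G(p³)| ≥ |⟨p³⟩| = 3.
By orbit–stabilizer, |C_G(p³)| = |G| / |conj. class of p³| = 18 / 2 = 9.
The 9 elements commuting with p³ are {e, p, p², p³, p⁴, p⁵, p⁶, p⁷, p⁸}.

Answer: {e, p, p², p³, p⁴, p⁵, p⁶, p⁷, p⁸}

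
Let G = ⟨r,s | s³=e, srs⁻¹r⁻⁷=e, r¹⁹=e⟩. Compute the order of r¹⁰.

Compute successive powers until reaching e:
  (r¹⁰)¹ = r¹⁰, (r¹⁰)² = r, (r¹⁰)³ = r¹¹, (r¹⁰)⁴ = r², (r¹⁰)⁵ = r¹², (r¹⁰)⁶ = r³, (r¹⁰)⁷ = r¹³, (r¹⁰)⁸ = r⁴, (r¹⁰)⁹ = r¹⁴, (r¹⁰)¹⁰ = r⁵, (r¹⁰)¹¹ = r¹⁵, (r¹⁰)¹² = r⁶, (r¹⁰)¹³ = r¹⁶, (r¹⁰)¹⁴ = r⁷, (r¹⁰)¹⁵ = r¹⁷, (r¹⁰)¹⁶ = r⁸, (r¹⁰)¹⁷ = r¹⁸, (r¹⁰)¹⁸ = r⁹, (r¹⁰)¹⁹ = e.
The smallest positive k with (r¹⁰)ᵏ = e is 19.

Answer: 19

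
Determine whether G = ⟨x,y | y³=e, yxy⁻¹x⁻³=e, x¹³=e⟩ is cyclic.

Every cyclic group is abelian. But x·y = xy while y·x = x³y, so x·y ≠ y·x and G is not abelian. Hence G is not cyclic.

Answer: No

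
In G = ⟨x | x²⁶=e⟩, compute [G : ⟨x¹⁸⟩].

First find ord(x¹⁸) by computing successive powers:
  (x¹⁸)¹ = x¹⁸, (x¹⁸)² = x¹⁰, (x¹⁸)³ = x², (x¹⁸)⁴ = x²⁰, (x¹⁸)⁵ = x¹², (x¹⁸)⁶ = x⁴, (x¹⁸)⁷ = x²², (x¹⁸)⁸ = x¹⁴, (x¹⁸)⁹ = x⁶, (x¹⁸)¹⁰ = x²⁴, (x¹⁸)¹¹ = x¹⁶, (x¹⁸)¹² = x⁸, (x¹⁸)¹³ = e.
So |⟨x¹⁸⟩| = ord(x¹⁸) = 13. With |G| = 26, by Lagrange [G : ⟨x¹⁸⟩] = 26/13 = 2.

Answer: 2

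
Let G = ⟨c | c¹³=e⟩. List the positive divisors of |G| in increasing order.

|G| = 13 = 13. By Lagrange's theorem the order of any subgroup divides 13; the divisors of 13 are 1, 13.

Answer: 1, 13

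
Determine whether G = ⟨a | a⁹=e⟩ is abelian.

G has a single generator, so G is cyclic and hence abelian.

Answer: Yes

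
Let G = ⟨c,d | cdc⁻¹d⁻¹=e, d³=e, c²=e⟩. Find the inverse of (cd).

The order of (cd) is 6 (smallest k with (cd)ᵏ = e), so (cd)⁻¹ = (cd)⁵ = cd².
Check: (cd) · (cd²) → (cd) · c = d;   d · d² = e, giving e as required.

Answer: cd²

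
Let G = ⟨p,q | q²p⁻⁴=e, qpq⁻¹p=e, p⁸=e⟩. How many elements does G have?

Enumerate words in the generators, reducing via the relations: the distinct elements are
  {e, p, q, pq, p², p³, p⁴, p⁵, p⁶, p⁷, p²q, p³q, q⁻¹, pq⁻¹, p²q⁻¹, p³q⁻¹}.
No further products give new elements, so |G| = 16.

Answer: 16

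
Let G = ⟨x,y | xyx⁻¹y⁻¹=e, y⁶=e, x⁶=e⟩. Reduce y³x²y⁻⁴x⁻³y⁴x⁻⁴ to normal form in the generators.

Multiply left to right, reducing at each step:
  (y³) · x² = x²y³
  (x²y³) · y⁻⁴ = x²y⁵
  (x²y⁵) · x⁻³ = x⁵y⁵
  (x⁵y⁵) · y⁴ = x⁵y³
  (x⁵y³) · x⁻⁴ = xy³

Answer: xy³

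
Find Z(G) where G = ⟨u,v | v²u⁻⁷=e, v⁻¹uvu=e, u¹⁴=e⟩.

An element z ∈ Z(G) iff z commutes with every generator.
For example u⁷ is central: (u⁷)·u = u⁸ = u·(u⁷); (u⁷)·v = v⁻¹ = v·(u⁷).
Whereas u ∉ Z(G) since u·v = uv ≠ u⁶v⁻¹ = v·u.
Checking each of the 28 elements this way gives Z(G) = {e, u⁷}, of order 2.

Answer: {e, u⁷}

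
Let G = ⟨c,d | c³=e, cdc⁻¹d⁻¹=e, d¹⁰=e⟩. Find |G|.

Enumerate words in the generators, reducing via the relations: the distinct elements are
  {c, d, e, cd, c², d², d³, d⁴, d⁵, d⁶, d⁷, d⁸, d⁹, cd², cd³, cd⁴, cd⁵, cd⁶, cd⁷, cd⁸, cd⁹, c²d, c²d², c²d³, c²d⁴, c²d⁵, c²d⁶, c²d⁷, c²d⁸, c²d⁹}.
No further products give new elements, so |G| = 30.

Answer: 30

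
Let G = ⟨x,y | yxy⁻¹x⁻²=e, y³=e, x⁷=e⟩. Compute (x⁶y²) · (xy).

Compute (x⁶y²) · (xy) by multiplying left to right and reducing via the relations at each step:
  (x⁶y²) · x = x³y²
  (x³y²) · y = x³

Answer: x³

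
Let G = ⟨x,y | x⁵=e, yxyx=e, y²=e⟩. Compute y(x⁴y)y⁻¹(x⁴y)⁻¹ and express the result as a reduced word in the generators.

[y, (x⁴y)] = y·(x⁴y)·y⁻¹·(x⁴y)⁻¹.
  y · (x⁴y) = x
  x · y = xy
  (xy) · (x⁴y) = x²

Answer: x²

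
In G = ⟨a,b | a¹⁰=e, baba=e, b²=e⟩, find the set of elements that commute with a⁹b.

⟨a⁹b⟩ ⊆ C_G(a⁹b) since powers of a⁹b commute with a⁹b; so |C_G(a⁹b)| ≥ |⟨a⁹b⟩| = 2.
By orbit–stabilizer, |C_G(a⁹b)| = |G| / |conj. class of a⁹b| = 20 / 5 = 4.
The 4 elements commuting with a⁹b are {e, a⁵, a⁹b, a⁴b}.

Answer: {e, a⁵, a⁹b, a⁴b}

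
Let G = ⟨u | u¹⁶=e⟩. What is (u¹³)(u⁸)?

Compute (u¹³) · (u⁸) by multiplying left to right and reducing via the relations at each step:
  (u¹³) · u⁸ = u⁵

Answer: u⁵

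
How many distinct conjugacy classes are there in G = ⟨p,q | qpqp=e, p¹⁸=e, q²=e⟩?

The conjugacy classes (representative and size) are:
  [e] (size 1), [p] (size 2), [p²] (size 2), [p³] (size 2), [p¹⁴] (size 2), [p⁵] (size 2), [p¹²] (size 2), [p⁷] (size 2), [p¹⁰] (size 2), [p⁹] (size 1), [p¹⁰q] (size 9), [pq] (size 9).
Class equation: 1 + 2 + 2 + 2 + 2 + 2 + 2 + 2 + 2 + 1 + 9 + 9 = 36 = |G|. So G has 12 conjugacy classes.

Answer: 12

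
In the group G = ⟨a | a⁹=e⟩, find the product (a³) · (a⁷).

Compute (a³) · (a⁷) by multiplying left to right and reducing via the relations at each step:
  (a³) · a⁷ = a

Answer: a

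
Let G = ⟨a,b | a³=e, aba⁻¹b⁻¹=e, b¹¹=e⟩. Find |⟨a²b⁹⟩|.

|⟨a²b⁹⟩| equals the order of a²b⁹. Compute successive powers until reaching e:
  (a²b⁹)¹ = a²b⁹, (a²b⁹)² = ab⁷, (a²b⁹)³ = b⁵, (a²b⁹)⁴ = a²b³, (a²b⁹)⁵ = ab, (a²b⁹)⁶ = b¹⁰, (a²b⁹)⁷ = a²b⁸, (a²b⁹)⁸ = ab⁶, (a²b⁹)⁹ = b⁴, (a²b⁹)¹⁰ = a²b², (a²b⁹)¹¹ = a, (a²b⁹)¹² = b⁹, (a²b⁹)¹³ = a²b⁷, (a²b⁹)¹⁴ = ab⁵, (a²b⁹)¹⁵ = b³, (a²b⁹)¹⁶ = a²b, (a²b⁹)¹⁷ = ab¹⁰, (a²b⁹)¹⁸ = b⁸, (a²b⁹)¹⁹ = a²b⁶, (a²b⁹)²⁰ = ab⁴, (a²b⁹)²¹ = b², (a²b⁹)²² = a², (a²b⁹)²³ = ab⁹, (a²b⁹)²⁴ = b⁷, (a²b⁹)²⁵ = a²b⁵, (a²b⁹)²⁶ = ab³, (a²b⁹)²⁷ = b, (a²b⁹)²⁸ = a²b¹⁰, (a²b⁹)²⁹ = ab⁸, (a²b⁹)³⁰ = b⁶, (a²b⁹)³¹ = a²b⁴, (a²b⁹)³² = ab², (a²b⁹)³³ = e.
The smallest positive k with (a²b⁹)ᵏ = e is 33, so |⟨a²b⁹⟩| = 33.

Answer: 33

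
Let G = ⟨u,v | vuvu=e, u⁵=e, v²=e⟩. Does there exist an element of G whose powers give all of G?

Every cyclic group is abelian. But u·v = uv while v·u = u⁴v, so u·v ≠ v·u and G is not abelian. Hence G is not cyclic.

Answer: No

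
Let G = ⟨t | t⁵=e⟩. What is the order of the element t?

Compute successive powers until reaching e:
  t¹ = t, t² = t², t³ = t³, t⁴ = t⁴, t⁵ = e.
The smallest positive k with tᵏ = e is 5.

Answer: 5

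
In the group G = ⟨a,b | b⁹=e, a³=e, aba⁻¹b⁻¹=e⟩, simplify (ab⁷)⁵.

Compute successive powers of (ab⁷), reducing at each step:
  (ab⁷)²: (ab⁷) · a = a²b⁷;   (a²b⁷) · b⁷ = a²b⁵
  (ab⁷)³: (a²b⁵) · a = b⁵;   (b⁵) · b⁷ = b³
  (ab⁷)⁴: (b³) · a = ab³;   (ab³) · b⁷ = ab
  (ab⁷)⁵: (ab) · a = a²b;   (a²b) · b⁷ = a²b⁸

Answer: a²b⁸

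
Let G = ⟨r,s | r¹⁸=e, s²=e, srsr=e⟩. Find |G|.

Enumerate words in the generators, reducing via the relations: the distinct elements are
  {e, r, s, rs, r², r³, r⁴, r⁵, r⁶, r⁷, r⁸, r⁹, r²s, r³s, r¹², r¹³, r¹¹, r¹⁰, r¹⁴, r¹⁵, r¹⁶, r¹⁷, r⁴s, r⁵s, r⁶s, r⁷s, r⁸s, r⁹s, r¹²s, r¹³s, r¹¹s, r¹⁰s, r¹⁴s, r¹⁵s, r¹⁶s, r¹⁷s}.
No further products give new elements, so |G| = 36.

Answer: 36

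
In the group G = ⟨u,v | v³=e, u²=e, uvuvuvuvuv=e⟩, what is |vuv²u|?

Compute successive powers until reaching e:
  (vuv²u)¹ = vuv²u, (vuv²u)² = vuv²uvuv²u, (vuv²u)³ = uvuv²uvuv², (vuv²u)⁴ = uvuv², (vuv²u)⁵ = e.
The smallest positive k with (vuv²u)ᵏ = e is 5.

Answer: 5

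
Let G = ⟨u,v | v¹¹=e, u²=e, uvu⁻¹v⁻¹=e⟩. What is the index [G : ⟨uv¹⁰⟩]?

First find ord(uv¹⁰) by computing successive powers:
  (uv¹⁰)¹ = uv¹⁰, (uv¹⁰)² = v⁹, (uv¹⁰)³ = uv⁸, (uv¹⁰)⁴ = v⁷, (uv¹⁰)⁵ = uv⁶, (uv¹⁰)⁶ = v⁵, (uv¹⁰)⁷ = uv⁴, (uv¹⁰)⁸ = v³, (uv¹⁰)⁹ = uv², (uv¹⁰)¹⁰ = v, (uv¹⁰)¹¹ = u, (uv¹⁰)¹² = v¹⁰, (uv¹⁰)¹³ = uv⁹, (uv¹⁰)¹⁴ = v⁸, (uv¹⁰)¹⁵ = uv⁷, (uv¹⁰)¹⁶ = v⁶, (uv¹⁰)¹⁷ = uv⁵, (uv¹⁰)¹⁸ = v⁴, (uv¹⁰)¹⁹ = uv³, (uv¹⁰)²⁰ = v², (uv¹⁰)²¹ = uv, (uv¹⁰)²² = e.
So |⟨uv¹⁰⟩| = ord(uv¹⁰) = 22. With |G| = 22, by Lagrange [G : ⟨uv¹⁰⟩] = 22/22 = 1.

Answer: 1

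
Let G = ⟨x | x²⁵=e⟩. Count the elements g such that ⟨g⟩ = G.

G is cyclic of order 25. An element generates G iff its order is 25, and a cyclic group of order 25 has exactly φ(25) = 20 such elements.

Answer: 20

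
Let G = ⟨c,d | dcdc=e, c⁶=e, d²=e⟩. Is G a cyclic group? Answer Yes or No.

Every cyclic group is abelian. But c·d = cd while d·c = c⁵d, so c·d ≠ d·c and G is not abelian. Hence G is not cyclic.

Answer: No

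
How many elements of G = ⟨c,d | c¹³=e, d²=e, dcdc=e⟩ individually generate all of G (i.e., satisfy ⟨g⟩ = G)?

⟨g⟩ = G would require ord(g) = |G| = 26, but the maximum element order in G is 13 < 26. So G is not cyclic and no single element generates it: the count is 0.

Answer: 0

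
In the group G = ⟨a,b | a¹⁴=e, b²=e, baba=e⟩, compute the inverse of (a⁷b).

The order of (a⁷b) is 2 (smallest k with (a⁷b)ᵏ = e), so (a⁷b)⁻¹ = (a⁷b)¹ = a⁷b.
Check: (a⁷b) · (a⁷b) → (a⁷b) · a⁷ = b;   b · b = e, giving e as required.

Answer: a⁷b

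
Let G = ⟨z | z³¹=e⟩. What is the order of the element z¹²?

Compute successive powers until reaching e:
  (z¹²)¹ = z¹², (z¹²)² = z²⁴, (z¹²)³ = z⁵, (z¹²)⁴ = z¹⁷, (z¹²)⁵ = z²⁹, (z¹²)⁶ = z¹⁰, (z¹²)⁷ = z²², (z¹²)⁸ = z³, (z¹²)⁹ = z¹⁵, (z¹²)¹⁰ = z²⁷, (z¹²)¹¹ = z⁸, (z¹²)¹² = z²⁰, (z¹²)¹³ = z, (z¹²)¹⁴ = z¹³, (z¹²)¹⁵ = z²⁵, (z¹²)¹⁶ = z⁶, (z¹²)¹⁷ = z¹⁸, (z¹²)¹⁸ = z³⁰, (z¹²)¹⁹ = z¹¹, (z¹²)²⁰ = z²³, (z¹²)²¹ = z⁴, (z¹²)²² = z¹⁶, (z¹²)²³ = z²⁸, (z¹²)²⁴ = z⁹, (z¹²)²⁵ = z²¹, (z¹²)²⁶ = z², (z¹²)²⁷ = z¹⁴, (z¹²)²⁸ = z²⁶, (z¹²)²⁹ = z⁷, (z¹²)³⁰ = z¹⁹, (z¹²)³¹ = e.
The smallest positive k with (z¹²)ᵏ = e is 31.

Answer: 31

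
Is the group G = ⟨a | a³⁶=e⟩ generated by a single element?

|G| = 36. The element a has order 36 (its powers give 36 distinct elements), so ⟨a⟩ = G and G is cyclic.

Answer: Yes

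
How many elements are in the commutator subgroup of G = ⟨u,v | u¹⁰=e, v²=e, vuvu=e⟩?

G' = [G, G] is generated by all commutators. The generator-pair commutators are: [u, v] = u².
The subgroup they normally generate is {e, u², u⁴, u⁶, u⁸}, of order 5.
Check: |G/G'| = 20/5 = 4 is the order of the abelianisation.

Answer: 5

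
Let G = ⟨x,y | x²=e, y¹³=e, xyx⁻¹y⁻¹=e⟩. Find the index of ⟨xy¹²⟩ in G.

First find ord(xy¹²) by computing successive powers:
  (xy¹²)¹ = xy¹², (xy¹²)² = y¹¹, (xy¹²)³ = xy¹⁰, (xy¹²)⁴ = y⁹, (xy¹²)⁵ = xy⁸, (xy¹²)⁶ = y⁷, (xy¹²)⁷ = xy⁶, (xy¹²)⁸ = y⁵, (xy¹²)⁹ = xy⁴, (xy¹²)¹⁰ = y³, (xy¹²)¹¹ = xy², (xy¹²)¹² = y, (xy¹²)¹³ = x, (xy¹²)¹⁴ = y¹², (xy¹²)¹⁵ = xy¹¹, (xy¹²)¹⁶ = y¹⁰, (xy¹²)¹⁷ = xy⁹, (xy¹²)¹⁸ = y⁸, (xy¹²)¹⁹ = xy⁷, (xy¹²)²⁰ = y⁶, (xy¹²)²¹ = xy⁵, (xy¹²)²² = y⁴, (xy¹²)²³ = xy³, (xy¹²)²⁴ = y², (xy¹²)²⁵ = xy, (xy¹²)²⁶ = e.
So |⟨xy¹²⟩| = ord(xy¹²) = 26. With |G| = 26, by Lagrange [G : ⟨xy¹²⟩] = 26/26 = 1.

Answer: 1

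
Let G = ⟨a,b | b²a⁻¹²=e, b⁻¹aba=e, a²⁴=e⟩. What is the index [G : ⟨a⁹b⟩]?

First find ord(a⁹b) by computing successive powers:
  (a⁹b)¹ = a⁹b, (a⁹b)² = a¹², (a⁹b)³ = a⁹b⁻¹, (a⁹b)⁴ = e.
So |⟨a⁹b⟩| = ord(a⁹b) = 4. With |G| = 48, by Lagrange [G : ⟨a⁹b⟩] = 48/4 = 12.

Answer: 12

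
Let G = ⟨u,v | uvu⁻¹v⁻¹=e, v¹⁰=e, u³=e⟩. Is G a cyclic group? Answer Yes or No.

|G| = 30. The element uv has order 30 (its powers give 30 distinct elements), so ⟨uv⟩ = G and G is cyclic.

Answer: Yes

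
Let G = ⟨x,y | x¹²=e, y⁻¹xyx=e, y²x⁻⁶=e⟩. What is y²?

Compute successive powers of y, reducing at each step:
  y²: y · y = x⁶

Answer: x⁶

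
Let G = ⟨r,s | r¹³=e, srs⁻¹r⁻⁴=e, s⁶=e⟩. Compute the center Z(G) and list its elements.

An element z ∈ Z(G) iff z commutes with every generator.
For example e is central: e·r = r = r·e; e·s = s = s·e.
Whereas r ∉ Z(G) since r·s = rs ≠ r⁴s = s·r.
Checking each of the 78 elements this way gives Z(G) = {e}, of order 1.

Answer: {e}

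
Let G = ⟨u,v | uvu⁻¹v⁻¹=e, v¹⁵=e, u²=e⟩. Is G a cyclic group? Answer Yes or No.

|G| = 30. The element uv has order 30 (its powers give 30 distinct elements), so ⟨uv⟩ = G and G is cyclic.

Answer: Yes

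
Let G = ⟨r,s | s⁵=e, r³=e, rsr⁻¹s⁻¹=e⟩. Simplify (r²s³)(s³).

Compute (r²s³) · (s³) by multiplying left to right and reducing via the relations at each step:
  (r²s³) · s³ = r²s

Answer: r²s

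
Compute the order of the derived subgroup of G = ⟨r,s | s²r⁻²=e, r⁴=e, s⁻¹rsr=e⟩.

G' = [G, G] is generated by all commutators. The generator-pair commutators are: [r, s] = r².
The subgroup they normally generate is {e, r²}, of order 2.
Check: |G/G'| = 8/2 = 4 is the order of the abelianisation.

Answer: 2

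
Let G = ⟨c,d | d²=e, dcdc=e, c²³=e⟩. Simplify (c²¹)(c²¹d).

Compute (c²¹) · (c²¹d) by multiplying left to right and reducing via the relations at each step:
  (c²¹) · c²¹ = c¹⁹
  (c¹⁹) · d = c¹⁹d

Answer: c¹⁹d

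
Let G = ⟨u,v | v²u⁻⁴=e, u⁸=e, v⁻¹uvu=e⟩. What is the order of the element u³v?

Compute successive powers until reaching e:
  (u³v)¹ = u³v, (u³v)² = u⁴, (u³v)³ = u³v⁻¹, (u³v)⁴ = e.
The smallest positive k with (u³v)ᵏ = e is 4.

Answer: 4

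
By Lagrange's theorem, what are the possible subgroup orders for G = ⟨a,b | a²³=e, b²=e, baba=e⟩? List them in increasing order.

|G| = 46 = 2 · 23. By Lagrange's theorem the order of any subgroup divides 46; the divisors of 46 are 1, 2, 23, 46.

Answer: 1, 2, 23, 46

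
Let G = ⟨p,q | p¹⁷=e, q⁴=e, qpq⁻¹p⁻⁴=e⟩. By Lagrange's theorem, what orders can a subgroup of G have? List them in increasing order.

|G| = 68 = 2² · 17. By Lagrange's theorem the order of any subgroup divides 68; the divisors of 68 are 1, 2, 4, 17, 34, 68.

Answer: 1, 2, 4, 17, 34, 68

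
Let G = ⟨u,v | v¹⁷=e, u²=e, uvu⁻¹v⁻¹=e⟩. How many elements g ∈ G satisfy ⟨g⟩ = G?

G is cyclic of order 34. An element generates G iff its order is 34, and a cyclic group of order 34 has exactly φ(34) = 16 such elements.

Answer: 16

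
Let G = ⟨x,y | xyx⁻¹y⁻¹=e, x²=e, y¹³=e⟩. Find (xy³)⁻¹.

The order of (xy³) is 26 (smallest k with (xy³)ᵏ = e), so (xy³)⁻¹ = (xy³)²⁵ = xy¹⁰.
Check: (xy³) · (xy¹⁰) → (xy³) · x = y³;   (y³) · y¹⁰ = e, giving e as required.

Answer: xy¹⁰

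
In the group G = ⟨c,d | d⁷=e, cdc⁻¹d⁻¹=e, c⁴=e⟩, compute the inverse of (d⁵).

The order of (d⁵) is 7 (smallest k with (d⁵)ᵏ = e), so (d⁵)⁻¹ = (d⁵)⁶ = d².
Check: (d⁵) · (d²) → (d⁵) · d² = e, giving e as required.

Answer: d²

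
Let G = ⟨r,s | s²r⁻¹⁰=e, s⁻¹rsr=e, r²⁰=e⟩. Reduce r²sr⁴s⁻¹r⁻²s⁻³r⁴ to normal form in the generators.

Multiply left to right, reducing at each step:
  (r²) · s = r²s
  (r²s) · r⁴ = r⁸s⁻¹
  (r⁸s⁻¹) · s⁻¹ = r¹⁸
  (r¹⁸) · r⁻² = r¹⁶
  (r¹⁶) · s⁻³ = r⁶s⁻¹
  (r⁶s⁻¹) · r⁴ = r²s⁻¹

Answer: r²s⁻¹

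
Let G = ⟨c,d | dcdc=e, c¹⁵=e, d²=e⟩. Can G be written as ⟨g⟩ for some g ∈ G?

Every cyclic group is abelian. But c·d = cd while d·c = c¹⁴d, so c·d ≠ d·c and G is not abelian. Hence G is not cyclic.

Answer: No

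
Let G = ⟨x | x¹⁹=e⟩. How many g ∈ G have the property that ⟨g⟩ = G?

G is cyclic of order 19. An element generates G iff its order is 19, and a cyclic group of order 19 has exactly φ(19) = 18 such elements.

Answer: 18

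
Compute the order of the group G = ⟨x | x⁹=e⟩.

G is generated by a single element, so G is cyclic. The relator gives x⁹ = e and no smaller power is forced to be e, so the 9 powers {e, x, x², x³, x⁴, x⁵, x⁶, x⁷, x⁸} are distinct. Hence |G| = 9.

Answer: 9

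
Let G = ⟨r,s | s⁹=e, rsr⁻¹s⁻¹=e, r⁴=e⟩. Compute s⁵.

Compute successive powers of s, reducing at each step:
  s²: s · s = s²
  s³: (s²) · s = s³
  s⁴: (s³) · s = s⁴
  s⁵: (s⁴) · s = s⁵

Answer: s⁵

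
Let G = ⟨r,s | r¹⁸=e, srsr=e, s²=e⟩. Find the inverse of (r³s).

The order of (r³s) is 2 (smallest k with (r³s)ᵏ = e), so (r³s)⁻¹ = (r³s)¹ = r³s.
Check: (r³s) · (r³s) → (r³s) · r³ = s;   s · s = e, giving e as required.

Answer: r³s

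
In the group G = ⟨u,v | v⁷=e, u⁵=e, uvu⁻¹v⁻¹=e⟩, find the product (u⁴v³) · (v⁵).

Compute (u⁴v³) · (v⁵) by multiplying left to right and reducing via the relations at each step:
  (u⁴v³) · v⁵ = u⁴v

Answer: u⁴v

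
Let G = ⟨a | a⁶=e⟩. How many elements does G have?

G is generated by a single element, so G is cyclic. The relator gives a⁶ = e and no smaller power is forced to be e, so the 6 powers {a, e, a², a³, a⁴, a⁵} are distinct. Hence |G| = 6.

Answer: 6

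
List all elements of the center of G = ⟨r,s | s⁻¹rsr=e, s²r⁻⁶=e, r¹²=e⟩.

An element z ∈ Z(G) iff z commutes with every generator.
For example r⁶ is central: (r⁶)·r = r⁷ = r·(r⁶); (r⁶)·s = s⁻¹ = s·(r⁶).
Whereas r ∉ Z(G) since r·s = rs ≠ r⁵s⁻¹ = s·r.
Checking each of the 24 elements this way gives Z(G) = {e, r⁶}, of order 2.

Answer: {e, r⁶}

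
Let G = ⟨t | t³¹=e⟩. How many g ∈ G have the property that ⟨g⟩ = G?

G is cyclic of order 31. An element generates G iff its order is 31, and a cyclic group of order 31 has exactly φ(31) = 30 such elements.

Answer: 30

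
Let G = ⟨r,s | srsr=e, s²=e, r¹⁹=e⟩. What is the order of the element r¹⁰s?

Compute successive powers until reaching e:
  (r¹⁰s)¹ = r¹⁰s, (r¹⁰s)² = e.
The smallest positive k with (r¹⁰s)ᵏ = e is 2.

Answer: 2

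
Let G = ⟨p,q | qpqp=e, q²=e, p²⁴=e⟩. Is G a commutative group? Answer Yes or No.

p·q = pq but q·p = p²³q, so p·q ≠ q·p and G is not abelian.

Answer: No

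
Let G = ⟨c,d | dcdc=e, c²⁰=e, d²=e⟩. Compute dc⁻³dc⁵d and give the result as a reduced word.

Multiply left to right, reducing at each step:
  d · c⁻³ = c³d
  (c³d) · d = c³
  (c³) · c⁵ = c⁸
  (c⁸) · d = c⁸d

Answer: c⁸d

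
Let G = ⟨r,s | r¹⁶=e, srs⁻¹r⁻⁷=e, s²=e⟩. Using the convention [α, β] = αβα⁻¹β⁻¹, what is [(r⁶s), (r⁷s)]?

[(r⁶s), (r⁷s)] = (r⁶s)·(r⁷s)·(r⁶s)⁻¹·(r⁷s)⁻¹.
  (r⁶s) · (r⁷s) = r⁷
  (r⁷) · (r⁶s) = r¹³s
  (r¹³s) · (r¹⁵s) = r⁶

Answer: r⁶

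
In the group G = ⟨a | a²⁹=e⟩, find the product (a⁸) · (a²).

Compute (a⁸) · (a²) by multiplying left to right and reducing via the relations at each step:
  (a⁸) · a² = a¹⁰

Answer: a¹⁰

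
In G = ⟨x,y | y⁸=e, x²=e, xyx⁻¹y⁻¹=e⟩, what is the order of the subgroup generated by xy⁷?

|⟨xy⁷⟩| equals the order of xy⁷. Compute successive powers until reaching e:
  (xy⁷)¹ = xy⁷, (xy⁷)² = y⁶, (xy⁷)³ = xy⁵, (xy⁷)⁴ = y⁴, (xy⁷)⁵ = xy³, (xy⁷)⁶ = y², (xy⁷)⁷ = xy, (xy⁷)⁸ = e.
The smallest positive k with (xy⁷)ᵏ = e is 8, so |⟨xy⁷⟩| = 8.

Answer: 8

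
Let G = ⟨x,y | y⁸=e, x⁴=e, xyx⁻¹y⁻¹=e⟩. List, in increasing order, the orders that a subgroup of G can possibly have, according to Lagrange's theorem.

|G| = 32 = 2⁵. By Lagrange's theorem the order of any subgroup divides 32; the divisors of 32 are 1, 2, 4, 8, 16, 32.

Answer: 1, 2, 4, 8, 16, 32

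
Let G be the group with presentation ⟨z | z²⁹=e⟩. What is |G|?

G is generated by a single element, so G is cyclic. The relator gives z²⁹ = e and no smaller power is forced to be e, so the 29 powers {e, z, z², z³, z⁴, z⁵, z⁶, z⁷, z⁸, z⁹, z²², z²³, z²¹, z²⁰, z²⁴, z²⁵, z²⁶, z²⁷, z²⁸, z¹², z¹³, z¹¹, z¹⁰, z¹⁴, z¹⁵, z¹⁶, z¹⁷, z¹⁸, z¹⁹} are distinct. Hence |G| = 29.

Answer: 29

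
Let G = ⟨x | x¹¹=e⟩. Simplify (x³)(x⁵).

Compute (x³) · (x⁵) by multiplying left to right and reducing via the relations at each step:
  (x³) · x⁵ = x⁸

Answer: x⁸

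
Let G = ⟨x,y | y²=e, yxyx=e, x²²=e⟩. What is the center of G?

An element z ∈ Z(G) iff z commutes with every generator.
For example x¹¹ is central: (x¹¹)·x = x¹² = x·(x¹¹); (x¹¹)·y = x¹¹y = y·(x¹¹).
Whereas x ∉ Z(G) since x·y = xy ≠ x²¹y = y·x.
Checking each of the 44 elements this way gives Z(G) = {e, x¹¹}, of order 2.

Answer: {e, x¹¹}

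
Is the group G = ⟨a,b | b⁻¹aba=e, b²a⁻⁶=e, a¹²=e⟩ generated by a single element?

Every cyclic group is abelian. But a·b = ab while b·a = a⁵b⁻¹, so a·b ≠ b·a and G is not abelian. Hence G is not cyclic.

Answer: No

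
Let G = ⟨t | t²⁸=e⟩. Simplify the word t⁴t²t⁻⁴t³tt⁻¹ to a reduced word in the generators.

Multiply left to right, reducing at each step:
  (t⁴) · t² = t⁶
  (t⁶) · t⁻⁴ = t²
  (t²) · t³ = t⁵
  (t⁵) · t = t⁶
  (t⁶) · t⁻¹ = t⁵

Answer: t⁵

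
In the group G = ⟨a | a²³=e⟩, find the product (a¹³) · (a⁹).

Compute (a¹³) · (a⁹) by multiplying left to right and reducing via the relations at each step:
  (a¹³) · a⁹ = a²²

Answer: a²²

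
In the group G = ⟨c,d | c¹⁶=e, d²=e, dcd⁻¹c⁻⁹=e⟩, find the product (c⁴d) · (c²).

Compute (c⁴d) · (c²) by multiplying left to right and reducing via the relations at each step:
  (c⁴d) · c² = c⁶d

Answer: c⁶d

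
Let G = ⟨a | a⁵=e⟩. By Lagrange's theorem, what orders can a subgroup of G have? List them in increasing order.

|G| = 5 = 5. By Lagrange's theorem the order of any subgroup divides 5; the divisors of 5 are 1, 5.

Answer: 1, 5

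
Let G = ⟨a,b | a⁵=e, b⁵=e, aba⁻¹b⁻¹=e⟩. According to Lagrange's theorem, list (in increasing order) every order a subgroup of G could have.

|G| = 25 = 5². By Lagrange's theorem the order of any subgroup divides 25; the divisors of 25 are 1, 5, 25.

Answer: 1, 5, 25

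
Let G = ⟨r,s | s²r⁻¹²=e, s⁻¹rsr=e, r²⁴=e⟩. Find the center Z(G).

An element z ∈ Z(G) iff z commutes with every generator.
For example r¹² is central: (r¹²)·r = r¹³ = r·(r¹²); (r¹²)·s = s⁻¹ = s·(r¹²).
Whereas r ∉ Z(G) since r·s = rs ≠ r¹¹s⁻¹ = s·r.
Checking each of the 48 elements this way gives Z(G) = {e, r¹²}, of order 2.

Answer: {e, r¹²}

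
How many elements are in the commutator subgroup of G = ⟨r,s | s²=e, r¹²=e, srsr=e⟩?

G' = [G, G] is generated by all commutators. The generator-pair commutators are: [r, s] = r².
The subgroup they normally generate is {e, r², r⁴, r⁶, r⁸, r¹⁰}, of order 6.
Check: |G/G'| = 24/6 = 4 is the order of the abelianisation.

Answer: 6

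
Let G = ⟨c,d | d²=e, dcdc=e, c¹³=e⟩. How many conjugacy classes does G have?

The conjugacy classes (representative and size) are:
  [e] (size 1), [c¹²] (size 2), [c¹¹] (size 2), [c³] (size 2), [c⁴] (size 2), [c⁸] (size 2), [c⁶] (size 2), [d] (size 13).
Class equation: 1 + 2 + 2 + 2 + 2 + 2 + 2 + 13 = 26 = |G|. So G has 8 conjugacy classes.

Answer: 8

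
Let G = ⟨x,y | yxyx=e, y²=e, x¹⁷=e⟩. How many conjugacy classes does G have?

The conjugacy classes (representative and size) are:
  [e] (size 1), [x¹⁶] (size 2), [x²] (size 2), [x³] (size 2), [x¹³] (size 2), [x¹²] (size 2), [x⁶] (size 2), [x¹⁰] (size 2), [x⁹] (size 2), [x⁷y] (size 17).
Class equation: 1 + 2 + 2 + 2 + 2 + 2 + 2 + 2 + 2 + 17 = 34 = |G|. So G has 10 conjugacy classes.

Answer: 10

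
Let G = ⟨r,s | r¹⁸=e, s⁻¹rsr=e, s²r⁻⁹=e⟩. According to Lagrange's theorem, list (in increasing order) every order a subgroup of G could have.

|G| = 36 = 2² · 3². By Lagrange's theorem the order of any subgroup divides 36; the divisors of 36 are 1, 2, 3, 4, 6, 9, 12, 18, 36.

Answer: 1, 2, 3, 4, 6, 9, 12, 18, 36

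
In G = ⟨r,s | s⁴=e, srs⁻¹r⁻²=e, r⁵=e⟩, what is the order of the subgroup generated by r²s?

|⟨r²s⟩| equals the order of r²s. Compute successive powers until reaching e:
  (r²s)¹ = r²s, (r²s)² = rs², (r²s)³ = r⁴s³, (r²s)⁴ = e.
The smallest positive k with (r²s)ᵏ = e is 4, so |⟨r²s⟩| = 4.

Answer: 4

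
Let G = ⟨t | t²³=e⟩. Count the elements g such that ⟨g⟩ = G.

G is cyclic of order 23. An element generates G iff its order is 23, and a cyclic group of order 23 has exactly φ(23) = 22 such elements.

Answer: 22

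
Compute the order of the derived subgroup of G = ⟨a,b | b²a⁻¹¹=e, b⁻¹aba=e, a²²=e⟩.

G' = [G, G] is generated by all commutators. The generator-pair commutators are: [a, b] = a².
The subgroup they normally generate is {e, a², a⁴, a⁶, a⁸, a¹⁰, a¹², a¹⁴, a¹⁶, a¹⁸, a²⁰}, of order 11.
Check: |G/G'| = 44/11 = 4 is the order of the abelianisation.

Answer: 11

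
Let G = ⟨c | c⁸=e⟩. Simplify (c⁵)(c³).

Compute (c⁵) · (c³) by multiplying left to right and reducing via the relations at each step:
  (c⁵) · c³ = e

Answer: e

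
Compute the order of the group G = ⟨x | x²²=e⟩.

G is generated by a single element, so G is cyclic. The relator gives x²² = e and no smaller power is forced to be e, so the 22 powers {e, x, x², x³, x⁴, x⁵, x⁶, x⁷, x⁸, x⁹, x²¹, x²⁰, x¹², x¹³, x¹¹, x¹⁰, x¹⁴, x¹⁵, x¹⁶, x¹⁷, x¹⁸, x¹⁹} are distinct. Hence |G| = 22.

Answer: 22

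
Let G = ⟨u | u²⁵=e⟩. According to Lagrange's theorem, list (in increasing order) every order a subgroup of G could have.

|G| = 25 = 5². By Lagrange's theorem the order of any subgroup divides 25; the divisors of 25 are 1, 5, 25.

Answer: 1, 5, 25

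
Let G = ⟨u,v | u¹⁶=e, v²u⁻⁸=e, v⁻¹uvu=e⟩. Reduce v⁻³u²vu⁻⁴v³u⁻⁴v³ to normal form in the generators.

Multiply left to right, reducing at each step:
  v · u² = u⁶v⁻¹
  (u⁶v⁻¹) · v = u⁶
  (u⁶) · u⁻⁴ = u²
  (u²) · v³ = u²v⁻¹
  (u²v⁻¹) · u⁻⁴ = u⁶v⁻¹
  (u⁶v⁻¹) · v³ = u¹⁴

Answer: u¹⁴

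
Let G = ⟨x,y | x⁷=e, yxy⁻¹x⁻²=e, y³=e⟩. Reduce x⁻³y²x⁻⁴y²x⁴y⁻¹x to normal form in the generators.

Multiply left to right, reducing at each step:
  (x⁴) · y² = x⁴y²
  (x⁴y²) · x⁻⁴ = x²y²
  (x²y²) · y² = x²y
  (x²y) · x⁴ = x³y
  (x³y) · y⁻¹ = x³
  (x³) · x = x⁴

Answer: x⁴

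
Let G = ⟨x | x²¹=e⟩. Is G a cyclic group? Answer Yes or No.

|G| = 21. The element x has order 21 (its powers give 21 distinct elements), so ⟨x⟩ = G and G is cyclic.

Answer: Yes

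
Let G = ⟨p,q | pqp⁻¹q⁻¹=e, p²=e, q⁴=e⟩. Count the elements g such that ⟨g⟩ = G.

⟨g⟩ = G would require ord(g) = |G| = 8, but the maximum element order in G is 4 < 8. So G is not cyclic and no single element generates it: the count is 0.

Answer: 0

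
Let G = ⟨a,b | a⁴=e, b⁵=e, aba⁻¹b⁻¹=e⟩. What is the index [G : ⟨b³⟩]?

First find ord(b³) by computing successive powers:
  (b³)¹ = b³, (b³)² = b, (b³)³ = b⁴, (b³)⁴ = b², (b³)⁵ = e.
So |⟨b³⟩| = ord(b³) = 5. With |G| = 20, by Lagrange [G : ⟨b³⟩] = 20/5 = 4.

Answer: 4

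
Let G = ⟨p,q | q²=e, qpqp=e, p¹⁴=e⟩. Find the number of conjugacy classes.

The conjugacy classes (representative and size) are:
  [e] (size 1), [p¹³] (size 2), [p²] (size 2), [p³] (size 2), [p¹⁰] (size 2), [p⁵] (size 2), [p⁸] (size 2), [p⁷] (size 1), [p⁶q] (size 7), [p⁹q] (size 7).
Class equation: 1 + 2 + 2 + 2 + 2 + 2 + 2 + 1 + 7 + 7 = 28 = |G|. So G has 10 conjugacy classes.

Answer: 10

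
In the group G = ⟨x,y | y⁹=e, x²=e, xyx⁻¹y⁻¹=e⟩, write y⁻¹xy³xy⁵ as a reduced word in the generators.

Multiply left to right, reducing at each step:
  (y⁸) · x = xy⁸
  (xy⁸) · y³ = xy²
  (xy²) · x = y²
  (y²) · y⁵ = y⁷

Answer: y⁷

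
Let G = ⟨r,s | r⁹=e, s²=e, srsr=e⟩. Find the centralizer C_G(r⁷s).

⟨r⁷s⟩ ⊆ C_G(r⁷s) since powers of r⁷s commute with r⁷s; so |C_G(r⁷s)| ≥ |⟨r⁷s⟩| = 2.
By orbit–stabilizer, |C_G(r⁷s)| = |G| / |conj. class of r⁷s| = 18 / 9 = 2.
The 2 elements commuting with r⁷s are {e, r⁷s}.

Answer: {e, r⁷s}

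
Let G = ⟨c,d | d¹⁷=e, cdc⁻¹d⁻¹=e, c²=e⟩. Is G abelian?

Each pair of generators commutes: c·d = cd = d·c. Since the generators pairwise commute, every element of G commutes with every other, so G is abelian.

Answer: Yes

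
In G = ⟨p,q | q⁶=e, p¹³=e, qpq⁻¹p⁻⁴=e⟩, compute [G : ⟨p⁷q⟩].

First find ord(p⁷q) by computing successive powers:
  (p⁷q)¹ = p⁷q, (p⁷q)² = p⁹q², (p⁷q)³ = p⁴q³, (p⁷q)⁴ = p¹⁰q⁴, (p⁷q)⁵ = p⁸q⁵, (p⁷q)⁶ = e.
So |⟨p⁷q⟩| = ord(p⁷q) = 6. With |G| = 78, by Lagrange [G : ⟨p⁷q⟩] = 78/6 = 13.

Answer: 13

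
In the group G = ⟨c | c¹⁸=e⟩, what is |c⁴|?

Compute successive powers until reaching e:
  (c⁴)¹ = c⁴, (c⁴)² = c⁸, (c⁴)³ = c¹², (c⁴)⁴ = c¹⁶, (c⁴)⁵ = c², (c⁴)⁶ = c⁶, (c⁴)⁷ = c¹⁰, (c⁴)⁸ = c¹⁴, (c⁴)⁹ = e.
The smallest positive k with (c⁴)ᵏ = e is 9.

Answer: 9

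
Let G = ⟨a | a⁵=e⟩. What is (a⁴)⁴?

Compute successive powers of (a⁴), reducing at each step:
  (a⁴)²: (a⁴) · a⁴ = a³
  (a⁴)³: (a³) · a⁴ = a²
  (a⁴)⁴: (a²) · a⁴ = a

Answer: a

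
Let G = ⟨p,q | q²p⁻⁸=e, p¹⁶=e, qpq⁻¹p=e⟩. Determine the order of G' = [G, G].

G' = [G, G] is generated by all commutators. The generator-pair commutators are: [p, q] = p².
The subgroup they normally generate is {e, p², p⁴, p⁶, p⁸, p¹⁰, p¹², p¹⁴}, of order 8.
Check: |G/G'| = 32/8 = 4 is the order of the abelianisation.

Answer: 8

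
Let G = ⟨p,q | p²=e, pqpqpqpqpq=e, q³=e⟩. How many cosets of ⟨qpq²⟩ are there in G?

First find ord(qpq²) by computing successive powers:
  (qpq²)¹ = qpq², (qpq²)² = e.
So |⟨qpq²⟩| = ord(qpq²) = 2. With |G| = 60, by Lagrange [G : ⟨qpq²⟩] = 60/2 = 30.

Answer: 30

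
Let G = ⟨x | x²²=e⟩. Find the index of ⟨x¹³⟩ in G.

First find ord(x¹³) by computing successive powers:
  (x¹³)¹ = x¹³, (x¹³)² = x⁴, (x¹³)³ = x¹⁷, (x¹³)⁴ = x⁸, (x¹³)⁵ = x²¹, (x¹³)⁶ = x¹², (x¹³)⁷ = x³, (x¹³)⁸ = x¹⁶, (x¹³)⁹ = x⁷, (x¹³)¹⁰ = x²⁰, (x¹³)¹¹ = x¹¹, (x¹³)¹² = x², (x¹³)¹³ = x¹⁵, (x¹³)¹⁴ = x⁶, (x¹³)¹⁵ = x¹⁹, (x¹³)¹⁶ = x¹⁰, (x¹³)¹⁷ = x, (x¹³)¹⁸ = x¹⁴, (x¹³)¹⁹ = x⁵, (x¹³)²⁰ = x¹⁸, (x¹³)²¹ = x⁹, (x¹³)²² = e.
So |⟨x¹³⟩| = ord(x¹³) = 22. With |G| = 22, by Lagrange [G : ⟨x¹³⟩] = 22/22 = 1.

Answer: 1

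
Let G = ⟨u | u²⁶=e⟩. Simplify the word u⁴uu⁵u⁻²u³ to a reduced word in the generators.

Multiply left to right, reducing at each step:
  (u⁴) · u = u⁵
  (u⁵) · u⁵ = u¹⁰
  (u¹⁰) · u⁻² = u⁸
  (u⁸) · u³ = u¹¹

Answer: u¹¹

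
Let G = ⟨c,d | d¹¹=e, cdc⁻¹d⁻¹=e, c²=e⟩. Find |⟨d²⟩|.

|⟨d²⟩| equals the order of d². Compute successive powers until reaching e:
  (d²)¹ = d², (d²)² = d⁴, (d²)³ = d⁶, (d²)⁴ = d⁸, (d²)⁵ = d¹⁰, (d²)⁶ = d, (d²)⁷ = d³, (d²)⁸ = d⁵, (d²)⁹ = d⁷, (d²)¹⁰ = d⁹, (d²)¹¹ = e.
The smallest positive k with (d²)ᵏ = e is 11, so |⟨d²⟩| = 11.

Answer: 11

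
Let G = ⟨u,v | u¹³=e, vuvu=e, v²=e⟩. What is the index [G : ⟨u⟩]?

First find ord(u) by computing successive powers:
  u¹ = u, u² = u², u³ = u³, u⁴ = u⁴, u⁵ = u⁵, u⁶ = u⁶, u⁷ = u⁷, u⁸ = u⁸, u⁹ = u⁹, u¹⁰ = u¹⁰, u¹¹ = u¹¹, u¹² = u¹², u¹³ = e.
So |⟨u⟩| = ord(u) = 13. With |G| = 26, by Lagrange [G : ⟨u⟩] = 26/13 = 2.

Answer: 2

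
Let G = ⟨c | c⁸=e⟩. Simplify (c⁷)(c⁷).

Compute (c⁷) · (c⁷) by multiplying left to right and reducing via the relations at each step:
  (c⁷) · c⁷ = c⁶

Answer: c⁶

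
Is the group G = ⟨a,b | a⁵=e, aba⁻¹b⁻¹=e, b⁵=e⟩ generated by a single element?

|G| = 25, but the maximum element order in G is 5 < 25. No single element generates all of G, so G is not cyclic.

Answer: No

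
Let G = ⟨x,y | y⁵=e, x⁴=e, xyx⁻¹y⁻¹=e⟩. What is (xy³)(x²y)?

Compute (xy³) · (x²y) by multiplying left to right and reducing via the relations at each step:
  (xy³) · x² = x³y³
  (x³y³) · y = x³y⁴

Answer: x³y⁴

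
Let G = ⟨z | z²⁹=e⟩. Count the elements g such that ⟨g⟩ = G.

G is cyclic of order 29. An element generates G iff its order is 29, and a cyclic group of order 29 has exactly φ(29) = 28 such elements.

Answer: 28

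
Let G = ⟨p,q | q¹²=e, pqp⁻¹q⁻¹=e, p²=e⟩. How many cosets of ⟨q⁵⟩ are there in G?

First find ord(q⁵) by computing successive powers:
  (q⁵)¹ = q⁵, (q⁵)² = q¹⁰, (q⁵)³ = q³, (q⁵)⁴ = q⁸, (q⁵)⁵ = q, (q⁵)⁶ = q⁶, (q⁵)⁷ = q¹¹, (q⁵)⁸ = q⁴, (q⁵)⁹ = q⁹, (q⁵)¹⁰ = q², (q⁵)¹¹ = q⁷, (q⁵)¹² = e.
So |⟨q⁵⟩| = ord(q⁵) = 12. With |G| = 24, by Lagrange [G : ⟨q⁵⟩] = 24/12 = 2.

Answer: 2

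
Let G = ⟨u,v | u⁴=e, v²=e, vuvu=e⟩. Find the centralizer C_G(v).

⟨v⟩ ⊆ C_G(v) since powers of v commute with v; so |C_G(v)| ≥ |⟨v⟩| = 2.
By orbit–stabilizer, |C_G(v)| = |G| / |conj. class of v| = 8 / 2 = 4.
The 4 elements commuting with v are {e, u², v, u²v}.

Answer: {e, u², v, u²v}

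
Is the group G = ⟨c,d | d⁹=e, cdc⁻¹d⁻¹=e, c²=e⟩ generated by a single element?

|G| = 18. The element cd has order 18 (its powers give 18 distinct elements), so ⟨cd⟩ = G and G is cyclic.

Answer: Yes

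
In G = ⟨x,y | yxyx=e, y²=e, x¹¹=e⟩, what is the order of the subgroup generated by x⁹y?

|⟨x⁹y⟩| equals the order of x⁹y. Compute successive powers until reaching e:
  (x⁹y)¹ = x⁹y, (x⁹y)² = e.
The smallest positive k with (x⁹y)ᵏ = e is 2, so |⟨x⁹y⟩| = 2.

Answer: 2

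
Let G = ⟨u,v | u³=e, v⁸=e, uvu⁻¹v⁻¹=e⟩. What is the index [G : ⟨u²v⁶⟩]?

First find ord(u²v⁶) by computing successive powers:
  (u²v⁶)¹ = u²v⁶, (u²v⁶)² = uv⁴, (u²v⁶)³ = v², (u²v⁶)⁴ = u², (u²v⁶)⁵ = uv⁶, (u²v⁶)⁶ = v⁴, (u²v⁶)⁷ = u²v², (u²v⁶)⁸ = u, (u²v⁶)⁹ = v⁶, (u²v⁶)¹⁰ = u²v⁴, (u²v⁶)¹¹ = uv², (u²v⁶)¹² = e.
So |⟨u²v⁶⟩| = ord(u²v⁶) = 12. With |G| = 24, by Lagrange [G : ⟨u²v⁶⟩] = 24/12 = 2.

Answer: 2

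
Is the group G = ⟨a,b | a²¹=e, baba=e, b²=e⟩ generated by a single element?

Every cyclic group is abelian. But a·b = ab while b·a = a²⁰b, so a·b ≠ b·a and G is not abelian. Hence G is not cyclic.

Answer: No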